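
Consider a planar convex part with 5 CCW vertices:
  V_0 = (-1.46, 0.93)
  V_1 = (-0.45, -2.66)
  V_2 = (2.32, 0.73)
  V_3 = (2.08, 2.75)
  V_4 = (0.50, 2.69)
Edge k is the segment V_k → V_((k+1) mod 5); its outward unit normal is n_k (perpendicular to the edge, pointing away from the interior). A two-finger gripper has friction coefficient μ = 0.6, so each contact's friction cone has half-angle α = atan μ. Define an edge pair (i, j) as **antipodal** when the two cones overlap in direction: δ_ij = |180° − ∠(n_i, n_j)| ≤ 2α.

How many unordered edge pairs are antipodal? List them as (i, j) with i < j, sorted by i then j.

α = atan 0.6 = 30.96°;  2α = 61.93°
n_0 = (-0.9626, -0.2708)
n_1 = (+0.7744, -0.6327)
n_2 = (+0.9930, +0.1180)
n_3 = (-0.0379, +0.9993)
n_4 = (-0.6681, +0.7440)
  (0,1): δ = 54.97°  ✓
  (0,2): δ = 8.94°  ✓
  (0,3): δ = 76.46°  ·
  (0,4): δ = 116.21°  ·
  (1,2): δ = 133.97°  ·
  (1,3): δ = 48.57°  ✓
  (1,4): δ = 8.82°  ✓
  (2,3): δ = 94.60°  ·
  (2,4): δ = 54.85°  ✓
  (3,4): δ = 140.25°  ·
antipodal pairs: 5

count = 5; pairs: (0,1), (0,2), (1,3), (1,4), (2,4)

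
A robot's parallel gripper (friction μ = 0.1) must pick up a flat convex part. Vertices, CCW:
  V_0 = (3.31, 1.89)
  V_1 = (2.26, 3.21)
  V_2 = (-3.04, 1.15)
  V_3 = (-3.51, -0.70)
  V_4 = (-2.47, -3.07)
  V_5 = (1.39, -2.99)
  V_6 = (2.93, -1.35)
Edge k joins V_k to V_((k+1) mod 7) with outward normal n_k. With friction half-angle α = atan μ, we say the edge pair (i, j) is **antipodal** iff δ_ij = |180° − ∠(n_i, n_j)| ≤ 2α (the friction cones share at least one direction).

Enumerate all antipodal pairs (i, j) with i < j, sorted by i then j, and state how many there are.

count = 1; pairs: (2,6)

α = atan 0.1 = 5.71°;  2α = 11.42°
n_0 = (+0.7826, +0.6225)
n_1 = (-0.3623, +0.9321)
n_2 = (-0.9692, +0.2462)
n_3 = (-0.9157, -0.4018)
n_4 = (+0.0207, -0.9998)
n_5 = (+0.7290, -0.6845)
n_6 = (+0.9932, -0.1165)
  (0,1): δ = 107.26°  ·
  (0,2): δ = 52.76°  ·
  (0,3): δ = 14.81°  ·
  (0,4): δ = 52.69°  ·
  (0,5): δ = 98.30°  ·
  (0,6): δ = 134.81°  ·
  (1,2): δ = 125.49°  ·
  (1,3): δ = 87.55°  ·
  (1,4): δ = 20.05°  ·
  (1,5): δ = 25.56°  ·
  (1,6): δ = 62.07°  ·
  (2,3): δ = 142.05°  ·
  (2,4): δ = 74.56°  ·
  (2,5): δ = 28.94°  ·
  (2,6): δ = 7.57°  ✓
  (3,4): δ = 112.51°  ·
  (3,5): δ = 66.89°  ·
  (3,6): δ = 30.38°  ·
  (4,5): δ = 134.39°  ·
  (4,6): δ = 97.88°  ·
  (5,6): δ = 143.49°  ·
antipodal pairs: 1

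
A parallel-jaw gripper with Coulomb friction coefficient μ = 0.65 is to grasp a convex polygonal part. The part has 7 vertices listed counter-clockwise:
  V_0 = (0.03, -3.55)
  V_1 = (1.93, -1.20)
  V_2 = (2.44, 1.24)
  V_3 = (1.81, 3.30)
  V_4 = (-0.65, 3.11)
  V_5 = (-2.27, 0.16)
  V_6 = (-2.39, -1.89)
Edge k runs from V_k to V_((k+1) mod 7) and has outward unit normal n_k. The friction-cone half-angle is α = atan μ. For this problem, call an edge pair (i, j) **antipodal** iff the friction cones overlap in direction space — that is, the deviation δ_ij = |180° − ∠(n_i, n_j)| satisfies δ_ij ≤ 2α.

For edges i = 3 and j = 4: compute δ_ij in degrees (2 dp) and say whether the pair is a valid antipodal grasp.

δ = 123.19°, invalid

α = atan 0.65 = 33.02°;  2α = 66.05°
edge 3: e_3 = (-2.46, -0.19);  n_3 = (-0.0770, +0.9970)
edge 4: e_4 = (-1.62, -2.95);  n_4 = (-0.8765, +0.4813)
∠(n_3, n_4) = 56.81°
δ = |180° − 56.81°| = 123.19°
123.19° > 2α = 66.05°  →  invalid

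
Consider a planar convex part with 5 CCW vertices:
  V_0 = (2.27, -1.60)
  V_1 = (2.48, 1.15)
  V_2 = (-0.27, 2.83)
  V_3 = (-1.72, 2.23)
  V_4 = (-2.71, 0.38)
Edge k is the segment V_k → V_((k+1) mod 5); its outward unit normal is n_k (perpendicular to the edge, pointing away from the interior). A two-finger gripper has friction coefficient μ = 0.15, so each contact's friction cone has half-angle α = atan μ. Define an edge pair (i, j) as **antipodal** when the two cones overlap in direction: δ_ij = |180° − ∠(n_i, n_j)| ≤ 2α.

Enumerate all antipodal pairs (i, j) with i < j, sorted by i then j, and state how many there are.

count = 1; pairs: (1,4)

α = atan 0.15 = 8.53°;  2α = 17.06°
n_0 = (+0.9971, -0.0761)
n_1 = (+0.5213, +0.8534)
n_2 = (-0.3824, +0.9240)
n_3 = (-0.8817, +0.4718)
n_4 = (-0.3695, -0.9292)
  (0,1): δ = 117.05°  ·
  (0,2): δ = 63.15°  ·
  (0,3): δ = 23.79°  ·
  (0,4): δ = 72.68°  ·
  (1,2): δ = 126.10°  ·
  (1,3): δ = 86.73°  ·
  (1,4): δ = 9.74°  ✓
  (2,3): δ = 140.63°  ·
  (2,4): δ = 44.16°  ·
  (3,4): δ = 83.53°  ·
antipodal pairs: 1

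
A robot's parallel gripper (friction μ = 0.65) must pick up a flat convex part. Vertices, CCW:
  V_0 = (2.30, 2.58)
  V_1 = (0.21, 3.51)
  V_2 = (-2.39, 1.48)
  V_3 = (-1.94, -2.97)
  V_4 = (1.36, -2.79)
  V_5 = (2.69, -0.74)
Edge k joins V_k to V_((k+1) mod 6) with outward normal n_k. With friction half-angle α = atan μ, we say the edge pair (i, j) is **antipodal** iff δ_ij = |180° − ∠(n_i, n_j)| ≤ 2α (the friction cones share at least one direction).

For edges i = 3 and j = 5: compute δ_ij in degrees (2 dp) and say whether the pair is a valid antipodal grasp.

δ = 86.42°, invalid

α = atan 0.65 = 33.02°;  2α = 66.05°
edge 3: e_3 = (+3.30, +0.18);  n_3 = (+0.0545, -0.9985)
edge 5: e_5 = (-0.39, +3.32);  n_5 = (+0.9932, +0.1167)
∠(n_3, n_5) = 93.58°
δ = |180° − 93.58°| = 86.42°
86.42° > 2α = 66.05°  →  invalid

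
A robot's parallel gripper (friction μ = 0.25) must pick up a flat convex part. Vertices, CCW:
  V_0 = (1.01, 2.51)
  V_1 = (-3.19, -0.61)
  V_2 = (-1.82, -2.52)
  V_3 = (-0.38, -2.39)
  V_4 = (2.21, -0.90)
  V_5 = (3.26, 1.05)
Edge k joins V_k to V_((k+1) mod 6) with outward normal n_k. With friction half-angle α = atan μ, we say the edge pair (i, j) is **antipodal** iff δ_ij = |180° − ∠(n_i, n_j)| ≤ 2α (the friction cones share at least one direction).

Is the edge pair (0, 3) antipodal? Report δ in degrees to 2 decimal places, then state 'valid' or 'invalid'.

α = atan 0.25 = 14.04°;  2α = 28.07°
edge 0: e_0 = (-4.20, -3.12);  n_0 = (-0.5963, +0.8027)
edge 3: e_3 = (+2.59, +1.49);  n_3 = (+0.4987, -0.8668)
∠(n_0, n_3) = 173.30°
δ = |180° − 173.30°| = 6.70°
6.70° ≤ 2α = 28.07°  →  valid

δ = 6.70°, valid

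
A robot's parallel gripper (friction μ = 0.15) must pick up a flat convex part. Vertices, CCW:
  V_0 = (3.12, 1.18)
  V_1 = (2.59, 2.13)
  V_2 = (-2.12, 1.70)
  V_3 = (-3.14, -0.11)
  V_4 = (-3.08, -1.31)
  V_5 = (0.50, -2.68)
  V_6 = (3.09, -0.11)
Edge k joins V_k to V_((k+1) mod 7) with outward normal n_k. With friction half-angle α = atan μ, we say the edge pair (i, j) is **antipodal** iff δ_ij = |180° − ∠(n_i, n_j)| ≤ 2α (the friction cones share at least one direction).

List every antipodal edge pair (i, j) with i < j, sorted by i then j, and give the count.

count = 2; pairs: (2,5), (3,6)

α = atan 0.15 = 8.53°;  2α = 17.06°
n_0 = (+0.8733, +0.4872)
n_1 = (-0.0909, +0.9959)
n_2 = (-0.8712, +0.4909)
n_3 = (-0.9988, -0.0499)
n_4 = (-0.3574, -0.9339)
n_5 = (+0.7044, -0.7098)
n_6 = (+0.9997, -0.0232)
  (0,1): δ = 113.94°  ·
  (0,2): δ = 58.56°  ·
  (0,3): δ = 26.29°  ·
  (0,4): δ = 39.90°  ·
  (0,5): δ = 105.62°  ·
  (0,6): δ = 149.51°  ·
  (1,2): δ = 124.62°  ·
  (1,3): δ = 92.35°  ·
  (1,4): δ = 26.16°  ·
  (1,5): δ = 39.56°  ·
  (1,6): δ = 83.45°  ·
  (2,3): δ = 147.73°  ·
  (2,4): δ = 81.54°  ·
  (2,5): δ = 15.82°  ✓
  (2,6): δ = 28.07°  ·
  (3,4): δ = 113.80°  ·
  (3,5): δ = 48.08°  ·
  (3,6): δ = 4.19°  ✓
  (4,5): δ = 114.28°  ·
  (4,6): δ = 70.39°  ·
  (5,6): δ = 136.11°  ·
antipodal pairs: 2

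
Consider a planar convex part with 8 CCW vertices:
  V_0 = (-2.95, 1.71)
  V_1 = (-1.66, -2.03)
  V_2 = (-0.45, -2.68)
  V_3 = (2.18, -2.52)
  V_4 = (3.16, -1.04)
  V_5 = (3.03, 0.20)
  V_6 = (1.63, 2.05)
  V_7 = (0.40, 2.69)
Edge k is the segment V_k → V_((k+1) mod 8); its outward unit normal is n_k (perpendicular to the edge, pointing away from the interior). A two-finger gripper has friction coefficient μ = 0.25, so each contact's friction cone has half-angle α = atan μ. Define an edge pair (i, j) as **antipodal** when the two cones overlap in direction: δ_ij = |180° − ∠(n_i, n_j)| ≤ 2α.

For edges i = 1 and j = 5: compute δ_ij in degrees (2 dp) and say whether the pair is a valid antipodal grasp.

α = atan 0.25 = 14.04°;  2α = 28.07°
edge 1: e_1 = (+1.21, -0.65);  n_1 = (-0.4732, -0.8809)
edge 5: e_5 = (-1.40, +1.85);  n_5 = (+0.7974, +0.6034)
∠(n_1, n_5) = 155.36°
δ = |180° − 155.36°| = 24.64°
24.64° ≤ 2α = 28.07°  →  valid

δ = 24.64°, valid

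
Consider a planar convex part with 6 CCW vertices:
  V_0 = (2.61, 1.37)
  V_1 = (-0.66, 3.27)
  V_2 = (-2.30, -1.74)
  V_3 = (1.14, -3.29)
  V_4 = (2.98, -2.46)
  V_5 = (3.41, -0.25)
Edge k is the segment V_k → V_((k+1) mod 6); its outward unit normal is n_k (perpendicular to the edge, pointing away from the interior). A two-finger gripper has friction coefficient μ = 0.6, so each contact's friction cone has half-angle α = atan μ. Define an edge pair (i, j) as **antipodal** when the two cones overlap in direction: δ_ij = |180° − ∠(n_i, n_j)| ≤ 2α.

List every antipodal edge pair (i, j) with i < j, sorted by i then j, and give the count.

count = 6; pairs: (0,2), (0,3), (1,3), (1,4), (1,5), (2,5)

α = atan 0.6 = 30.96°;  2α = 61.93°
n_0 = (+0.5024, +0.8646)
n_1 = (-0.9504, +0.3111)
n_2 = (-0.4108, -0.9117)
n_3 = (+0.4112, -0.9116)
n_4 = (+0.9816, -0.1910)
n_5 = (+0.8966, +0.4428)
  (0,1): δ = 77.97°  ·
  (0,2): δ = 5.90°  ✓
  (0,3): δ = 54.44°  ✓
  (0,4): δ = 109.15°  ·
  (0,5): δ = 146.44°  ·
  (1,2): δ = 96.13°  ·
  (1,3): δ = 47.59°  ✓
  (1,4): δ = 7.12°  ✓
  (1,5): δ = 44.41°  ✓
  (2,3): δ = 131.47°  ·
  (2,4): δ = 76.76°  ·
  (2,5): δ = 39.46°  ✓
  (3,4): δ = 125.29°  ·
  (3,5): δ = 88.00°  ·
  (4,5): δ = 142.71°  ·
antipodal pairs: 6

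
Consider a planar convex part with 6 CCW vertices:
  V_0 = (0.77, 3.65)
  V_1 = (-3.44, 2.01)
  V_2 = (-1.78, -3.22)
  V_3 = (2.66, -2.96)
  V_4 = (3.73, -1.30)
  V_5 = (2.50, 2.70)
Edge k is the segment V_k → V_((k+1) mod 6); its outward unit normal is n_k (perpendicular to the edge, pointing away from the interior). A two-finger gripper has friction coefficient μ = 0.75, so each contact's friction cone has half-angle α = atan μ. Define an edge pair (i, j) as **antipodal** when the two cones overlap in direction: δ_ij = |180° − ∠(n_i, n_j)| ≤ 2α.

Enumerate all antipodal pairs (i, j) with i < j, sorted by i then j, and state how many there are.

α = atan 0.75 = 36.87°;  2α = 73.74°
n_0 = (-0.3630, +0.9318)
n_1 = (-0.9531, -0.3025)
n_2 = (+0.0585, -0.9983)
n_3 = (+0.8405, -0.5418)
n_4 = (+0.9558, +0.2939)
n_5 = (+0.4813, +0.8765)
  (0,1): δ = 93.67°  ·
  (0,2): δ = 17.93°  ✓
  (0,3): δ = 35.91°  ✓
  (0,4): δ = 85.81°  ·
  (0,5): δ = 129.94°  ·
  (1,2): δ = 104.26°  ·
  (1,3): δ = 50.41°  ✓
  (1,4): δ = 0.52°  ✓
  (1,5): δ = 43.62°  ✓
  (2,3): δ = 126.16°  ·
  (2,4): δ = 76.26°  ·
  (2,5): δ = 32.12°  ✓
  (3,4): δ = 130.10°  ·
  (3,5): δ = 85.97°  ·
  (4,5): δ = 135.87°  ·
antipodal pairs: 6

count = 6; pairs: (0,2), (0,3), (1,3), (1,4), (1,5), (2,5)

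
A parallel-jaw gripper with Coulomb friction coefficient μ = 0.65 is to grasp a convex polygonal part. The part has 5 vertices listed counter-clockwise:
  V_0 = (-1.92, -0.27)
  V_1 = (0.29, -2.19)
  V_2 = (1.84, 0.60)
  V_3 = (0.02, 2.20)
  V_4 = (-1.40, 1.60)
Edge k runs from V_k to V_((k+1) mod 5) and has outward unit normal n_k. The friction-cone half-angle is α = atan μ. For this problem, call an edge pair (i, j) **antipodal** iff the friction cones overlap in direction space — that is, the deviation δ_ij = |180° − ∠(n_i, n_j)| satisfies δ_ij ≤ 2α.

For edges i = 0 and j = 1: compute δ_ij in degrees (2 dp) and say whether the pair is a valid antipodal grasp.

δ = 78.07°, invalid

α = atan 0.65 = 33.02°;  2α = 66.05°
edge 0: e_0 = (+2.21, -1.92);  n_0 = (-0.6558, -0.7549)
edge 1: e_1 = (+1.55, +2.79);  n_1 = (+0.8742, -0.4856)
∠(n_0, n_1) = 101.93°
δ = |180° − 101.93°| = 78.07°
78.07° > 2α = 66.05°  →  invalid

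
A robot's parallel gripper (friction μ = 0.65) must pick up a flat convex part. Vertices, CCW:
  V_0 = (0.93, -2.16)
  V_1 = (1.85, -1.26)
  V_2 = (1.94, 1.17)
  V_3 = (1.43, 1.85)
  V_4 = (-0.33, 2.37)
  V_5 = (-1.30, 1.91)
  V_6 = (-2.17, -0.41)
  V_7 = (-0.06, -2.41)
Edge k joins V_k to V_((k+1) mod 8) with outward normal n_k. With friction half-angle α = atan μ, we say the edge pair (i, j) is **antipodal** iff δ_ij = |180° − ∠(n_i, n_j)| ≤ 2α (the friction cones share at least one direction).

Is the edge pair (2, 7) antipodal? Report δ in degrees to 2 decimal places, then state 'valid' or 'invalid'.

α = atan 0.65 = 33.02°;  2α = 66.05°
edge 2: e_2 = (-0.51, +0.68);  n_2 = (+0.8000, +0.6000)
edge 7: e_7 = (+0.99, +0.25);  n_7 = (+0.2448, -0.9696)
∠(n_2, n_7) = 112.70°
δ = |180° − 112.70°| = 67.30°
67.30° > 2α = 66.05°  →  invalid

δ = 67.30°, invalid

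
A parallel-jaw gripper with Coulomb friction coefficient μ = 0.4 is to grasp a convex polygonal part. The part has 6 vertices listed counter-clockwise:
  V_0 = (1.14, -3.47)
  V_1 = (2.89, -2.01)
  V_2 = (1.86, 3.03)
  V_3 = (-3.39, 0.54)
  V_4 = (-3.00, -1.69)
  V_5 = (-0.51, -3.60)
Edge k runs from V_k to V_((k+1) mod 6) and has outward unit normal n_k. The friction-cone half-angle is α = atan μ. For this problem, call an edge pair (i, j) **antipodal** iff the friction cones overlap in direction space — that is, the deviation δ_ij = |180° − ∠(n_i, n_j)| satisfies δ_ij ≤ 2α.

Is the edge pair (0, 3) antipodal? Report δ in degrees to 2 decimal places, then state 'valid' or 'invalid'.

α = atan 0.4 = 21.80°;  2α = 43.60°
edge 0: e_0 = (+1.75, +1.46);  n_0 = (+0.6406, -0.7679)
edge 3: e_3 = (+0.39, -2.23);  n_3 = (-0.9850, -0.1723)
∠(n_0, n_3) = 119.92°
δ = |180° − 119.92°| = 60.08°
60.08° > 2α = 43.60°  →  invalid

δ = 60.08°, invalid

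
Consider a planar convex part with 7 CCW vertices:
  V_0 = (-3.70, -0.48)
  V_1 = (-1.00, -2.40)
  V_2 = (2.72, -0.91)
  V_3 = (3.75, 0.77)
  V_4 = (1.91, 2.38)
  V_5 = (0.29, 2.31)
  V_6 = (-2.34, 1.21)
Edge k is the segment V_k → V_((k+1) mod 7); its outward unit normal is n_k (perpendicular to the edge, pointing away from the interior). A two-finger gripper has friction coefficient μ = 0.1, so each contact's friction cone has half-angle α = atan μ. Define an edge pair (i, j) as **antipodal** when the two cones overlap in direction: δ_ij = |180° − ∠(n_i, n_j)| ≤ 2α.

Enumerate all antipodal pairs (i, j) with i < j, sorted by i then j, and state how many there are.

count = 3; pairs: (0,3), (1,5), (2,6)

α = atan 0.1 = 5.71°;  2α = 11.42°
n_0 = (-0.5795, -0.8150)
n_1 = (+0.3718, -0.9283)
n_2 = (+0.8525, -0.5227)
n_3 = (+0.6585, +0.7526)
n_4 = (-0.0432, +0.9991)
n_5 = (-0.3859, +0.9226)
n_6 = (-0.7791, +0.6269)
  (0,1): δ = 122.75°  ·
  (0,2): δ = 86.10°  ·
  (0,3): δ = 5.77°  ✓
  (0,4): δ = 37.89°  ·
  (0,5): δ = 58.11°  ·
  (0,6): δ = 86.59°  ·
  (1,2): δ = 143.34°  ·
  (1,3): δ = 63.01°  ·
  (1,4): δ = 19.35°  ·
  (1,5): δ = 0.87°  ✓
  (1,6): δ = 29.35°  ·
  (2,3): δ = 99.67°  ·
  (2,4): δ = 56.01°  ·
  (2,5): δ = 35.79°  ·
  (2,6): δ = 7.31°  ✓
  (3,4): δ = 136.34°  ·
  (3,5): δ = 116.12°  ·
  (3,6): δ = 87.64°  ·
  (4,5): δ = 159.78°  ·
  (4,6): δ = 131.30°  ·
  (5,6): δ = 151.52°  ·
antipodal pairs: 3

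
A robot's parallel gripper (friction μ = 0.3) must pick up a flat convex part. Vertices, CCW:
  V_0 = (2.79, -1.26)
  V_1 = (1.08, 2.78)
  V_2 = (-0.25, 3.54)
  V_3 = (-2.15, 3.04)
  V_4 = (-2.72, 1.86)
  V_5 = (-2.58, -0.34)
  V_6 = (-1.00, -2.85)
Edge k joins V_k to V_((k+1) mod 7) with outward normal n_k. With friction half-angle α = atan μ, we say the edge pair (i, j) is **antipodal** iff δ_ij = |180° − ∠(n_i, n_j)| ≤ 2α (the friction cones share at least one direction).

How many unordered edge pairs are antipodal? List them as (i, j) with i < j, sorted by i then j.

α = atan 0.3 = 16.70°;  2α = 33.40°
n_0 = (+0.9209, +0.3898)
n_1 = (+0.4961, +0.8682)
n_2 = (-0.2545, +0.9671)
n_3 = (-0.9004, +0.4350)
n_4 = (-0.9980, -0.0635)
n_5 = (-0.8463, -0.5327)
n_6 = (+0.3869, -0.9221)
  (0,1): δ = 142.69°  ·
  (0,2): δ = 98.20°  ·
  (0,3): δ = 48.72°  ·
  (0,4): δ = 19.30°  ✓
  (0,5): δ = 9.25°  ✓
  (0,6): δ = 89.82°  ·
  (1,2): δ = 135.51°  ·
  (1,3): δ = 86.04°  ·
  (1,4): δ = 56.61°  ·
  (1,5): δ = 28.07°  ✓
  (1,6): δ = 52.50°  ·
  (2,3): δ = 130.53°  ·
  (2,4): δ = 101.10°  ·
  (2,5): δ = 72.55°  ·
  (2,6): δ = 8.02°  ✓
  (3,4): δ = 150.58°  ·
  (3,5): δ = 122.03°  ·
  (3,6): δ = 41.46°  ·
  (4,5): δ = 151.45°  ·
  (4,6): δ = 70.88°  ·
  (5,6): δ = 99.43°  ·
antipodal pairs: 4

count = 4; pairs: (0,4), (0,5), (1,5), (2,6)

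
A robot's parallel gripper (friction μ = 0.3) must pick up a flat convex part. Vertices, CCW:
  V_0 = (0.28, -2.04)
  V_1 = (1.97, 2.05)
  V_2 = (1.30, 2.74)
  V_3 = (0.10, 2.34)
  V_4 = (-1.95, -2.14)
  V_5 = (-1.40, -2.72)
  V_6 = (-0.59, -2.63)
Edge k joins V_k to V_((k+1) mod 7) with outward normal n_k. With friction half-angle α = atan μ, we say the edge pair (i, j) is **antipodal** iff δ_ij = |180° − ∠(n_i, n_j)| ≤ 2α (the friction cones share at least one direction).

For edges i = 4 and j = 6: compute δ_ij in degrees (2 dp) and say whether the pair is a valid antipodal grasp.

δ = 99.34°, invalid

α = atan 0.3 = 16.70°;  2α = 33.40°
edge 4: e_4 = (+0.55, -0.58);  n_4 = (-0.7256, -0.6881)
edge 6: e_6 = (+0.87, +0.59);  n_6 = (+0.5613, -0.8276)
∠(n_4, n_6) = 80.66°
δ = |180° − 80.66°| = 99.34°
99.34° > 2α = 33.40°  →  invalid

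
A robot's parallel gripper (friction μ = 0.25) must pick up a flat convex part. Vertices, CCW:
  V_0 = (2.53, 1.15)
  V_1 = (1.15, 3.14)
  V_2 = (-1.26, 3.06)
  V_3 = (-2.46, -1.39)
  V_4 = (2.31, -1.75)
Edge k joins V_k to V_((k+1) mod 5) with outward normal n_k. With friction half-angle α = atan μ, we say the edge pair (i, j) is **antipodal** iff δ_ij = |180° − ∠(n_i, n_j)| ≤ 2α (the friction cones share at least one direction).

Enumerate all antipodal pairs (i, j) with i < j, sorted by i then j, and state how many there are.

α = atan 0.25 = 14.04°;  2α = 28.07°
n_0 = (+0.8217, +0.5699)
n_1 = (-0.0332, +0.9994)
n_2 = (-0.9655, +0.2604)
n_3 = (-0.0753, -0.9972)
n_4 = (+0.9971, -0.0756)
  (0,1): δ = 122.84°  ·
  (0,2): δ = 49.83°  ·
  (0,3): δ = 50.94°  ·
  (0,4): δ = 140.92°  ·
  (1,2): δ = 106.99°  ·
  (1,3): δ = 6.22°  ✓
  (1,4): δ = 83.76°  ·
  (2,3): δ = 79.22°  ·
  (2,4): δ = 10.75°  ✓
  (3,4): δ = 90.02°  ·
antipodal pairs: 2

count = 2; pairs: (1,3), (2,4)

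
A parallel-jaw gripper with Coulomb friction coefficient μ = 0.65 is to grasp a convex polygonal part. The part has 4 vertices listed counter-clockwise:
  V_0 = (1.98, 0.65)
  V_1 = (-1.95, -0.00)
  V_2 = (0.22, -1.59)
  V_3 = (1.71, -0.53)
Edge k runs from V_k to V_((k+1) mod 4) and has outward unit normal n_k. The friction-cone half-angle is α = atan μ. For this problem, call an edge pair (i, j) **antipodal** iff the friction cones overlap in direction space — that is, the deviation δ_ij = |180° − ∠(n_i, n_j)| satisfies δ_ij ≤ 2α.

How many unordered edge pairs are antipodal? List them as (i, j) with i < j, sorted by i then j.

count = 2; pairs: (0,1), (0,2)

α = atan 0.65 = 33.02°;  2α = 66.05°
n_0 = (-0.1632, +0.9866)
n_1 = (-0.5910, -0.8066)
n_2 = (+0.5797, -0.8148)
n_3 = (+0.9748, -0.2230)
  (0,1): δ = 45.62°  ✓
  (0,2): δ = 26.04°  ✓
  (0,3): δ = 67.72°  ·
  (1,2): δ = 108.34°  ·
  (1,3): δ = 66.66°  ·
  (2,3): δ = 138.32°  ·
antipodal pairs: 2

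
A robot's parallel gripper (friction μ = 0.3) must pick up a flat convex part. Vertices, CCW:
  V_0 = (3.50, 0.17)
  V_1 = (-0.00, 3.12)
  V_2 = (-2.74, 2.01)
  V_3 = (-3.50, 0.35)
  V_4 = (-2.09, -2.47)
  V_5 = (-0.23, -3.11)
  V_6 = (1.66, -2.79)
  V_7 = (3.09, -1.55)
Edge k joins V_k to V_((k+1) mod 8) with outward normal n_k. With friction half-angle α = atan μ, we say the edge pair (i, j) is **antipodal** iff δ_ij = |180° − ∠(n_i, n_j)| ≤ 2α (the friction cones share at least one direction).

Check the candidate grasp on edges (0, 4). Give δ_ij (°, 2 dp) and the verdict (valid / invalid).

α = atan 0.3 = 16.70°;  2α = 33.40°
edge 0: e_0 = (-3.50, +2.95);  n_0 = (+0.6445, +0.7646)
edge 4: e_4 = (+1.86, -0.64);  n_4 = (-0.3254, -0.9456)
∠(n_0, n_4) = 158.86°
δ = |180° − 158.86°| = 21.14°
21.14° ≤ 2α = 33.40°  →  valid

δ = 21.14°, valid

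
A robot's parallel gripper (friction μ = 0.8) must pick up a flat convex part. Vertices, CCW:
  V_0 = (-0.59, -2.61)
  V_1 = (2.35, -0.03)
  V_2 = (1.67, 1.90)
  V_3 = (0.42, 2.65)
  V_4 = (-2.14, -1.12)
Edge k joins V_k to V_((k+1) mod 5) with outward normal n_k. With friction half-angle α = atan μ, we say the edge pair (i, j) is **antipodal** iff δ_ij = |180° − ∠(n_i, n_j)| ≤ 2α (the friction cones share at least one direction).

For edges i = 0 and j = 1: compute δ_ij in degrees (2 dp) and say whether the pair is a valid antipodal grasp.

δ = 111.86°, invalid

α = atan 0.8 = 38.66°;  2α = 77.32°
edge 0: e_0 = (+2.94, +2.58);  n_0 = (+0.6596, -0.7516)
edge 1: e_1 = (-0.68, +1.93);  n_1 = (+0.9432, +0.3323)
∠(n_0, n_1) = 68.14°
δ = |180° − 68.14°| = 111.86°
111.86° > 2α = 77.32°  →  invalid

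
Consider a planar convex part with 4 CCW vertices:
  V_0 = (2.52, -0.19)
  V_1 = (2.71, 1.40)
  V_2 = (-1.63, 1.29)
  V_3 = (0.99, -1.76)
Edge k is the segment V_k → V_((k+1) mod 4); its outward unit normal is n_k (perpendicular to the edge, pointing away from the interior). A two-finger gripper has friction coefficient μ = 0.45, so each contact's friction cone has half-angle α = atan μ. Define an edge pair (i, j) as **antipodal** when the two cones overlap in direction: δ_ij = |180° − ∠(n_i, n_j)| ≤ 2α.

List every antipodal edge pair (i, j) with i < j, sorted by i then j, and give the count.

count = 2; pairs: (0,2), (1,3)

α = atan 0.45 = 24.23°;  2α = 48.46°
n_0 = (+0.9929, -0.1187)
n_1 = (-0.0253, +0.9997)
n_2 = (-0.7586, -0.6516)
n_3 = (+0.7162, -0.6979)
  (0,1): δ = 81.73°  ·
  (0,2): δ = 47.48°  ✓
  (0,3): δ = 142.55°  ·
  (1,2): δ = 50.79°  ·
  (1,3): δ = 44.29°  ✓
  (2,3): δ = 84.92°  ·
antipodal pairs: 2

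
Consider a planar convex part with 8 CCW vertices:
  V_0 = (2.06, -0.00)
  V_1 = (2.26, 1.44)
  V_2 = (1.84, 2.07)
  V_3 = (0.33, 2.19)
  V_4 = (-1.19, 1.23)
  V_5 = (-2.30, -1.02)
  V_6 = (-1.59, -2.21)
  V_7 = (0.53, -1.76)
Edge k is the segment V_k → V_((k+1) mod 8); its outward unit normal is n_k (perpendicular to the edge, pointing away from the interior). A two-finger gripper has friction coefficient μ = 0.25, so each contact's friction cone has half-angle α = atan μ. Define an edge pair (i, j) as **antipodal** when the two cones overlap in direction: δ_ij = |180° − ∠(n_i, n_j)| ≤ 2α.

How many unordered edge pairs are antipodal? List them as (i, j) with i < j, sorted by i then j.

count = 6; pairs: (0,4), (1,5), (2,6), (3,6), (3,7), (4,7)

α = atan 0.25 = 14.04°;  2α = 28.07°
n_0 = (+0.9905, -0.1376)
n_1 = (+0.8321, +0.5547)
n_2 = (+0.0792, +0.9969)
n_3 = (-0.5340, +0.8455)
n_4 = (-0.8968, +0.4424)
n_5 = (-0.8588, -0.5124)
n_6 = (+0.2076, -0.9782)
n_7 = (+0.7547, -0.6561)
  (0,1): δ = 138.40°  ·
  (0,2): δ = 86.64°  ·
  (0,3): δ = 49.82°  ·
  (0,4): δ = 18.35°  ✓
  (0,5): δ = 38.73°  ·
  (0,6): δ = 109.89°  ·
  (0,7): δ = 146.91°  ·
  (1,2): δ = 128.23°  ·
  (1,3): δ = 91.41°  ·
  (1,4): δ = 59.95°  ·
  (1,5): δ = 2.87°  ✓
  (1,6): δ = 68.29°  ·
  (1,7): δ = 105.31°  ·
  (2,3): δ = 143.18°  ·
  (2,4): δ = 111.71°  ·
  (2,5): δ = 54.63°  ·
  (2,6): δ = 16.53°  ✓
  (2,7): δ = 53.54°  ·
  (3,4): δ = 148.53°  ·
  (3,5): δ = 91.45°  ·
  (3,6): δ = 20.29°  ✓
  (3,7): δ = 16.72°  ✓
  (4,5): δ = 122.92°  ·
  (4,6): δ = 51.76°  ·
  (4,7): δ = 14.74°  ✓
  (5,6): δ = 108.84°  ·
  (5,7): δ = 71.82°  ·
  (6,7): δ = 142.98°  ·
antipodal pairs: 6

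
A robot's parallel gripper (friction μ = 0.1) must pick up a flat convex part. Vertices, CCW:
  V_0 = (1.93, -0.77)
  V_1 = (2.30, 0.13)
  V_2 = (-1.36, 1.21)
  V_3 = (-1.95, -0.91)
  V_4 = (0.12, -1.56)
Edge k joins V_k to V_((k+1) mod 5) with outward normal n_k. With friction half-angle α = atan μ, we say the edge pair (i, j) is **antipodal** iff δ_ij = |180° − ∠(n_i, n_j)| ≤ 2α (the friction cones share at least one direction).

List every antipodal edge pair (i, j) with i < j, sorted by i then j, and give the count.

count = 2; pairs: (0,2), (1,3)

α = atan 0.1 = 5.71°;  2α = 11.42°
n_0 = (+0.9249, -0.3802)
n_1 = (+0.2830, +0.9591)
n_2 = (-0.9634, +0.2681)
n_3 = (-0.2996, -0.9541)
n_4 = (+0.4000, -0.9165)
  (0,1): δ = 84.09°  ·
  (0,2): δ = 6.80°  ✓
  (0,3): δ = 94.92°  ·
  (0,4): δ = 135.93°  ·
  (1,2): δ = 89.11°  ·
  (1,3): δ = 0.99°  ✓
  (1,4): δ = 40.02°  ·
  (2,3): δ = 91.88°  ·
  (2,4): δ = 50.87°  ·
  (3,4): δ = 138.99°  ·
antipodal pairs: 2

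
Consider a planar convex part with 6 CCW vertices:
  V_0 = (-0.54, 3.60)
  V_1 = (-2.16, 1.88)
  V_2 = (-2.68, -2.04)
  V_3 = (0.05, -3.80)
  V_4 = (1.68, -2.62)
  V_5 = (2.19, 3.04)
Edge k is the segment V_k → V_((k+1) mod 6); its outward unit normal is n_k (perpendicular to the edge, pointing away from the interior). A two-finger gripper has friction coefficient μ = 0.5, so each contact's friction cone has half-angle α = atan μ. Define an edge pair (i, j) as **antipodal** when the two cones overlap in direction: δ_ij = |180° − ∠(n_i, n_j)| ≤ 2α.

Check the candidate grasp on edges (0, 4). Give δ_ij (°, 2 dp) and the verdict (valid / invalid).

α = atan 0.5 = 26.57°;  2α = 53.13°
edge 0: e_0 = (-1.62, -1.72);  n_0 = (-0.7280, +0.6856)
edge 4: e_4 = (+0.51, +5.66);  n_4 = (+0.9960, -0.0897)
∠(n_0, n_4) = 141.86°
δ = |180° − 141.86°| = 38.14°
38.14° ≤ 2α = 53.13°  →  valid

δ = 38.14°, valid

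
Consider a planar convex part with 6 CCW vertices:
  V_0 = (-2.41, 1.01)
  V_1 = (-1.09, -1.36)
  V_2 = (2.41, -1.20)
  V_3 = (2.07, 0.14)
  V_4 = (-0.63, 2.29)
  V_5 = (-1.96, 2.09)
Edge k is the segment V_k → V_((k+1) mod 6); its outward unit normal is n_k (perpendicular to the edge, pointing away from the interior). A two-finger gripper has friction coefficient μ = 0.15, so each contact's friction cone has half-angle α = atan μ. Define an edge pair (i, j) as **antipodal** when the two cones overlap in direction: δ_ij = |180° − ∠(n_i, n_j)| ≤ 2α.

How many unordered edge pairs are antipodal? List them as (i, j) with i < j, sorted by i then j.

count = 2; pairs: (0,2), (1,4)

α = atan 0.15 = 8.53°;  2α = 17.06°
n_0 = (-0.8736, -0.4866)
n_1 = (+0.0457, -0.9990)
n_2 = (+0.9693, +0.2459)
n_3 = (+0.6229, +0.7823)
n_4 = (-0.1487, +0.9889)
n_5 = (-0.9231, +0.3846)
  (0,1): δ = 116.50°  ·
  (0,2): δ = 14.88°  ✓
  (0,3): δ = 22.35°  ·
  (0,4): δ = 69.44°  ·
  (0,5): δ = 128.26°  ·
  (1,2): δ = 78.38°  ·
  (1,3): δ = 41.15°  ·
  (1,4): δ = 5.93°  ✓
  (1,5): δ = 64.76°  ·
  (2,3): δ = 142.77°  ·
  (2,4): δ = 95.69°  ·
  (2,5): δ = 36.86°  ·
  (3,4): δ = 132.92°  ·
  (3,5): δ = 74.09°  ·
  (4,5): δ = 121.17°  ·
antipodal pairs: 2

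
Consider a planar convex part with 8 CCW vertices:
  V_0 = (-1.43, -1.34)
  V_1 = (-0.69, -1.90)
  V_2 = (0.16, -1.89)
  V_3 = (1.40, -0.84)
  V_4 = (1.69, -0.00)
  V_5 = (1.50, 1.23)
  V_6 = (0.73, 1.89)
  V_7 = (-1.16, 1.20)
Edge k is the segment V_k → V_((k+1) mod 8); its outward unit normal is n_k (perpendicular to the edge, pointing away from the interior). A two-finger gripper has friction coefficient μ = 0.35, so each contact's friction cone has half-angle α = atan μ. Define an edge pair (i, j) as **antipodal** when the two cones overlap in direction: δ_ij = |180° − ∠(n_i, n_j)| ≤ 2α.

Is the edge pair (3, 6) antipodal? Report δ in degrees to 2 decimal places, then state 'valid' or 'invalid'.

δ = 50.90°, invalid

α = atan 0.35 = 19.29°;  2α = 38.58°
edge 3: e_3 = (+0.29, +0.84);  n_3 = (+0.9453, -0.3263)
edge 6: e_6 = (-1.89, -0.69);  n_6 = (-0.3429, +0.9394)
∠(n_3, n_6) = 129.10°
δ = |180° − 129.10°| = 50.90°
50.90° > 2α = 38.58°  →  invalid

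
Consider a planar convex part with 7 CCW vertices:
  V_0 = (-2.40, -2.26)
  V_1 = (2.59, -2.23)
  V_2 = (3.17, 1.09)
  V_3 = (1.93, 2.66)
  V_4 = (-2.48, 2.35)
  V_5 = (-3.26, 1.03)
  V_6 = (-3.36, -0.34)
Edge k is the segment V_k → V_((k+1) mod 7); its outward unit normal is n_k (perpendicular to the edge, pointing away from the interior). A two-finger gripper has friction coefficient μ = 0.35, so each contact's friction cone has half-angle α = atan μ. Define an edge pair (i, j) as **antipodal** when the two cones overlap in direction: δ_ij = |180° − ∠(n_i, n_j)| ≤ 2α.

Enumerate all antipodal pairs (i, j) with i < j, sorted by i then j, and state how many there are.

count = 5; pairs: (0,3), (1,4), (1,5), (1,6), (2,6)

α = atan 0.35 = 19.29°;  2α = 38.58°
n_0 = (+0.0060, -1.0000)
n_1 = (+0.9851, -0.1721)
n_2 = (+0.7848, +0.6198)
n_3 = (-0.0701, +0.9975)
n_4 = (-0.8609, +0.5087)
n_5 = (-0.9973, +0.0728)
n_6 = (-0.8944, -0.4472)
  (0,1): δ = 100.25°  ·
  (0,2): δ = 52.04°  ·
  (0,3): δ = 3.68°  ✓
  (0,4): δ = 59.08°  ·
  (0,5): δ = 85.48°  ·
  (0,6): δ = 116.22°  ·
  (1,2): δ = 131.79°  ·
  (1,3): δ = 76.07°  ·
  (1,4): δ = 20.67°  ✓
  (1,5): δ = 5.73°  ✓
  (1,6): δ = 36.47°  ✓
  (2,3): δ = 124.28°  ·
  (2,4): δ = 68.88°  ·
  (2,5): δ = 42.48°  ·
  (2,6): δ = 11.74°  ✓
  (3,4): δ = 124.60°  ·
  (3,5): δ = 98.20°  ·
  (3,6): δ = 67.46°  ·
  (4,5): δ = 153.60°  ·
  (4,6): δ = 122.86°  ·
  (5,6): δ = 149.26°  ·
antipodal pairs: 5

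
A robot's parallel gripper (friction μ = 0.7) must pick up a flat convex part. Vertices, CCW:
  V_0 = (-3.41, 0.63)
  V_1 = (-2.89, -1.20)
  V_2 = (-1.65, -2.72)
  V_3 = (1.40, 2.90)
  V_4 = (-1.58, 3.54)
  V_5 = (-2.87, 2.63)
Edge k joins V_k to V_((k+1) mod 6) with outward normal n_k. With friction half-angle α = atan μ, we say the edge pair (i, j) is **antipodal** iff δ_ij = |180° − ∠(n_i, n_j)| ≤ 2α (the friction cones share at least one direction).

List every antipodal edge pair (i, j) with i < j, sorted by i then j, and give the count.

α = atan 0.7 = 34.99°;  2α = 69.98°
n_0 = (-0.9619, -0.2733)
n_1 = (-0.7749, -0.6321)
n_2 = (+0.8789, -0.4770)
n_3 = (+0.2100, +0.9777)
n_4 = (-0.5764, +0.8171)
n_5 = (-0.9654, +0.2607)
  (0,1): δ = 156.66°  ·
  (0,2): δ = 44.35°  ✓
  (0,3): δ = 62.02°  ✓
  (0,4): δ = 109.34°  ·
  (0,5): δ = 149.03°  ·
  (1,2): δ = 67.70°  ✓
  (1,3): δ = 38.67°  ✓
  (1,4): δ = 85.99°  ·
  (1,5): δ = 125.68°  ·
  (2,3): δ = 73.63°  ·
  (2,4): δ = 26.31°  ✓
  (2,5): δ = 13.38°  ✓
  (3,4): δ = 132.68°  ·
  (3,5): δ = 92.99°  ·
  (4,5): δ = 140.31°  ·
antipodal pairs: 6

count = 6; pairs: (0,2), (0,3), (1,2), (1,3), (2,4), (2,5)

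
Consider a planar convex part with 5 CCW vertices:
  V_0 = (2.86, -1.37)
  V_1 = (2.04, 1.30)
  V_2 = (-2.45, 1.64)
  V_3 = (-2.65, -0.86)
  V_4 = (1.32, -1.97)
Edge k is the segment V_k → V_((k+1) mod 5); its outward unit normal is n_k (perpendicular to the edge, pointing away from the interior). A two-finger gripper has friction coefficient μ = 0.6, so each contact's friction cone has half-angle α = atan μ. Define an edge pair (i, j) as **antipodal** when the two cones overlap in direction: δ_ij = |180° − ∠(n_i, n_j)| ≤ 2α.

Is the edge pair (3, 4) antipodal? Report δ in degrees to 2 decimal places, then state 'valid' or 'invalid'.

δ = 143.09°, invalid

α = atan 0.6 = 30.96°;  2α = 61.93°
edge 3: e_3 = (+3.97, -1.11);  n_3 = (-0.2693, -0.9631)
edge 4: e_4 = (+1.54, +0.60);  n_4 = (+0.3630, -0.9318)
∠(n_3, n_4) = 36.91°
δ = |180° − 36.91°| = 143.09°
143.09° > 2α = 61.93°  →  invalid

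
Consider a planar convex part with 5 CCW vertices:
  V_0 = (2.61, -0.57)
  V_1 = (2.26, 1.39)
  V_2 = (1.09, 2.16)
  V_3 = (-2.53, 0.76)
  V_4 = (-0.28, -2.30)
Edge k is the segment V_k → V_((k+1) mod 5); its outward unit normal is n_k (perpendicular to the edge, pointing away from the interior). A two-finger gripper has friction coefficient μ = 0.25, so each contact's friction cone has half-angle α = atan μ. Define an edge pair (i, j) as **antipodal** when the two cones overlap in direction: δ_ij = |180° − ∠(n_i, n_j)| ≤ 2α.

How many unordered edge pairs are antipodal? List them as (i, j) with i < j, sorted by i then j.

count = 3; pairs: (0,3), (1,3), (2,4)

α = atan 0.25 = 14.04°;  2α = 28.07°
n_0 = (+0.9844, +0.1758)
n_1 = (+0.5497, +0.8353)
n_2 = (-0.3607, +0.9327)
n_3 = (-0.8057, -0.5924)
n_4 = (+0.5136, -0.8580)
  (0,1): δ = 133.47°  ·
  (0,2): δ = 78.98°  ·
  (0,3): δ = 26.20°  ✓
  (0,4): δ = 110.78°  ·
  (1,2): δ = 125.51°  ·
  (1,3): δ = 20.32°  ✓
  (1,4): δ = 64.26°  ·
  (2,3): δ = 74.82°  ·
  (2,4): δ = 9.76°  ✓
  (3,4): δ = 95.42°  ·
antipodal pairs: 3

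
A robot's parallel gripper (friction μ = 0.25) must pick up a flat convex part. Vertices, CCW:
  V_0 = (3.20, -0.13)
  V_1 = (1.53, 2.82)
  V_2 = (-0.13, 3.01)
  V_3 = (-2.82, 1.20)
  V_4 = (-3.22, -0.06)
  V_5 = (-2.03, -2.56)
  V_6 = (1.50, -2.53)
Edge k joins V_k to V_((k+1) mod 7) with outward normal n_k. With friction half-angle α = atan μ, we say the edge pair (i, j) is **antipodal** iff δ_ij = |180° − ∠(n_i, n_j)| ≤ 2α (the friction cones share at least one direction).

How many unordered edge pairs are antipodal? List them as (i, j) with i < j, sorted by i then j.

count = 4; pairs: (0,4), (1,5), (2,6), (3,6)

α = atan 0.25 = 14.04°;  2α = 28.07°
n_0 = (+0.8702, +0.4926)
n_1 = (+0.1137, +0.9935)
n_2 = (-0.5583, +0.8297)
n_3 = (-0.9531, +0.3026)
n_4 = (-0.9029, -0.4298)
n_5 = (+0.0085, -1.0000)
n_6 = (+0.8160, -0.5780)
  (0,1): δ = 126.04°  ·
  (0,2): δ = 85.58°  ·
  (0,3): δ = 47.13°  ·
  (0,4): δ = 4.06°  ✓
  (0,5): δ = 60.97°  ·
  (0,6): δ = 115.17°  ·
  (1,2): δ = 139.54°  ·
  (1,3): δ = 101.08°  ·
  (1,4): δ = 58.02°  ·
  (1,5): δ = 7.02°  ✓
  (1,6): δ = 61.22°  ·
  (2,3): δ = 141.55°  ·
  (2,4): δ = 98.48°  ·
  (2,5): δ = 33.45°  ·
  (2,6): δ = 20.75°  ✓
  (3,4): δ = 136.93°  ·
  (3,5): δ = 71.90°  ·
  (3,6): δ = 17.70°  ✓
  (4,5): δ = 114.97°  ·
  (4,6): δ = 60.77°  ·
  (5,6): δ = 125.80°  ·
antipodal pairs: 4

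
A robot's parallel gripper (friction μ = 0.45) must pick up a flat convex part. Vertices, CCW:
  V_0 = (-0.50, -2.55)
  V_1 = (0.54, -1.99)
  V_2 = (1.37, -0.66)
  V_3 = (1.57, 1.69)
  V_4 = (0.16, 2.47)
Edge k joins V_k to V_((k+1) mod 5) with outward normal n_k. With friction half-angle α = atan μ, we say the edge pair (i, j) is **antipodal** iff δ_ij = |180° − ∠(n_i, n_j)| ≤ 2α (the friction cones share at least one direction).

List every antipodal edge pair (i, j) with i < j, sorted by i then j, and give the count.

α = atan 0.45 = 24.23°;  2α = 48.46°
n_0 = (+0.4741, -0.8805)
n_1 = (+0.8484, -0.5294)
n_2 = (+0.9964, -0.0848)
n_3 = (+0.4841, +0.8750)
n_4 = (-0.9915, +0.1304)
  (0,1): δ = 150.27°  ·
  (0,2): δ = 123.17°  ·
  (0,3): δ = 57.25°  ·
  (0,4): δ = 54.21°  ·
  (1,2): δ = 152.90°  ·
  (1,3): δ = 86.98°  ·
  (1,4): δ = 24.48°  ✓
  (2,3): δ = 114.09°  ·
  (2,4): δ = 2.63°  ✓
  (3,4): δ = 68.54°  ·
antipodal pairs: 2

count = 2; pairs: (1,4), (2,4)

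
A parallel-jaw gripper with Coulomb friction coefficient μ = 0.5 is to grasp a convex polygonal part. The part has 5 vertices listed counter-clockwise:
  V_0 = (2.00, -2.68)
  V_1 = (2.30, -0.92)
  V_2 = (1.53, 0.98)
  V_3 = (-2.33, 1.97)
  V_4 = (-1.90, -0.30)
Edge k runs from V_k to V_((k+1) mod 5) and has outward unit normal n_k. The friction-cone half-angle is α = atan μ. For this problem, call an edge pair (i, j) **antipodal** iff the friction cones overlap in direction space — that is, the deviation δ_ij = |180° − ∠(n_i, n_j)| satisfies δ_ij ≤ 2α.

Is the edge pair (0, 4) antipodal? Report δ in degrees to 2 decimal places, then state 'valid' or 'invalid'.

δ = 68.28°, invalid

α = atan 0.5 = 26.57°;  2α = 53.13°
edge 0: e_0 = (+0.30, +1.76);  n_0 = (+0.9858, -0.1680)
edge 4: e_4 = (+3.90, -2.38);  n_4 = (-0.5209, -0.8536)
∠(n_0, n_4) = 111.72°
δ = |180° − 111.72°| = 68.28°
68.28° > 2α = 53.13°  →  invalid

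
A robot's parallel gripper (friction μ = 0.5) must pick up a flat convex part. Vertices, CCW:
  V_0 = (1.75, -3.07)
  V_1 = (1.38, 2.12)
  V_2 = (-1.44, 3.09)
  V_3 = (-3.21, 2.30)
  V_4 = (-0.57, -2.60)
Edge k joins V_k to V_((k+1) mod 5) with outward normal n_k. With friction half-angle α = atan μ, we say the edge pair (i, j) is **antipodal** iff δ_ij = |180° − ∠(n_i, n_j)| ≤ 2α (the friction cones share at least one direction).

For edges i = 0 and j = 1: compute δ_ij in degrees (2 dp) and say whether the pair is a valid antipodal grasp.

α = atan 0.5 = 26.57°;  2α = 53.13°
edge 0: e_0 = (-0.37, +5.19);  n_0 = (+0.9975, +0.0711)
edge 1: e_1 = (-2.82, +0.97);  n_1 = (+0.3253, +0.9456)
∠(n_0, n_1) = 66.94°
δ = |180° − 66.94°| = 113.06°
113.06° > 2α = 53.13°  →  invalid

δ = 113.06°, invalid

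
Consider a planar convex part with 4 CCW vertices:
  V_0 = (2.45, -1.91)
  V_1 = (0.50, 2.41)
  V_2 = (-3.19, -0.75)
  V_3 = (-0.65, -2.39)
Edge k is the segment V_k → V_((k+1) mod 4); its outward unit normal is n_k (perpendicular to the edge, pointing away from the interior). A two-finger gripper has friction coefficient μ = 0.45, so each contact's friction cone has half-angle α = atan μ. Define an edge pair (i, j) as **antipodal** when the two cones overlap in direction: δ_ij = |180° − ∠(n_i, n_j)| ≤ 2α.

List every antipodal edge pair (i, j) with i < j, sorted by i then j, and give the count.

count = 2; pairs: (0,2), (1,3)

α = atan 0.45 = 24.23°;  2α = 48.46°
n_0 = (+0.9114, +0.4114)
n_1 = (-0.6505, +0.7595)
n_2 = (-0.5424, -0.8401)
n_3 = (+0.1530, -0.9882)
  (0,1): δ = 73.72°  ·
  (0,2): δ = 32.86°  ✓
  (0,3): δ = 74.51°  ·
  (1,2): δ = 73.42°  ·
  (1,3): δ = 31.77°  ✓
  (2,3): δ = 138.35°  ·
antipodal pairs: 2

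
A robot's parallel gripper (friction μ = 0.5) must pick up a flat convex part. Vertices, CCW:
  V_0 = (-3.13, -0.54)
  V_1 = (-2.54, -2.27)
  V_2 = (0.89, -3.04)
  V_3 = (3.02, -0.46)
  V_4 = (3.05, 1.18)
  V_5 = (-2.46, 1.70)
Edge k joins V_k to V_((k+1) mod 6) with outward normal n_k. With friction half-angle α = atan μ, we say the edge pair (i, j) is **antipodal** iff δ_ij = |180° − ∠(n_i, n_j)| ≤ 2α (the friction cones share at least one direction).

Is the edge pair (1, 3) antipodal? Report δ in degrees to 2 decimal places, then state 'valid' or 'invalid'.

δ = 78.40°, invalid

α = atan 0.5 = 26.57°;  2α = 53.13°
edge 1: e_1 = (+3.43, -0.77);  n_1 = (-0.2190, -0.9757)
edge 3: e_3 = (+0.03, +1.64);  n_3 = (+0.9998, -0.0183)
∠(n_1, n_3) = 101.60°
δ = |180° − 101.60°| = 78.40°
78.40° > 2α = 53.13°  →  invalid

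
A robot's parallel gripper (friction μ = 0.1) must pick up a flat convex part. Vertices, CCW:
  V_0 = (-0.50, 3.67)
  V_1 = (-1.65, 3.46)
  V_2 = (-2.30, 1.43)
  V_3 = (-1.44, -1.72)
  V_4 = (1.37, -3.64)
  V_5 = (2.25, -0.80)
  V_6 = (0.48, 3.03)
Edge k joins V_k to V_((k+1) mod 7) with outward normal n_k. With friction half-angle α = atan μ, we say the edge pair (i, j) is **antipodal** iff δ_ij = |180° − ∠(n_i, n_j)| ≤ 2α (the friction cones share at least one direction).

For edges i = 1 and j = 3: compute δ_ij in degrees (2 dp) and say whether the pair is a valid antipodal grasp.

α = atan 0.1 = 5.71°;  2α = 11.42°
edge 1: e_1 = (-0.65, -2.03);  n_1 = (-0.9524, +0.3049)
edge 3: e_3 = (+2.81, -1.92);  n_3 = (-0.5642, -0.8257)
∠(n_1, n_3) = 73.41°
δ = |180° − 73.41°| = 106.59°
106.59° > 2α = 11.42°  →  invalid

δ = 106.59°, invalid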